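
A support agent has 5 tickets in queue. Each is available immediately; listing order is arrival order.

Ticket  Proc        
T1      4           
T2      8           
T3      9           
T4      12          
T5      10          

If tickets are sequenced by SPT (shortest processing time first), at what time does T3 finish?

21

SPT (increasing processing time): T1 T2 T3 T5 T4.
T1: 0→4
T2: 4→12
T3: 12→21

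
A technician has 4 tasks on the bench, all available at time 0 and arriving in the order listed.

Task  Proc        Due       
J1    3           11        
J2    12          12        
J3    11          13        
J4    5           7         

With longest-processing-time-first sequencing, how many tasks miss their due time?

LPT (decreasing processing time): J2 J3 J4 J1.
J2: 0→12, due 12, tardiness 0
J3: 12→23, due 13, tardiness 10
J4: 23→28, due 7, tardiness 21
J1: 28→31, due 11, tardiness 20
Late tasks: 3.

3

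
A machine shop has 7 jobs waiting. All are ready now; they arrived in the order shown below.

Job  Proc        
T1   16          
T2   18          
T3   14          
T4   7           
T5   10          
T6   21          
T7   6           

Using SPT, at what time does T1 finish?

SPT (increasing processing time): T7 T4 T5 T3 T1 T2 T6.
T7: 0→6
T4: 6→13
T5: 13→23
T3: 23→37
T1: 37→53

53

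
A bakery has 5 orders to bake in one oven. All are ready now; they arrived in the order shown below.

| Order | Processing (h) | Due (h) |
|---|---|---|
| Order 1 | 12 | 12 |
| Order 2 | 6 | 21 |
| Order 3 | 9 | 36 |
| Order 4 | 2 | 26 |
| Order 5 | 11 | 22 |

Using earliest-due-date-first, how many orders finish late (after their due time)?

3

EDD (increasing due date): Order 1 Order 2 Order 5 Order 4 Order 3.
Order 1: 0→12, due 12, tardiness 0
Order 2: 12→18, due 21, tardiness 0
Order 5: 18→29, due 22, tardiness 7
Order 4: 29→31, due 26, tardiness 5
Order 3: 31→40, due 36, tardiness 4
Late orders: 3.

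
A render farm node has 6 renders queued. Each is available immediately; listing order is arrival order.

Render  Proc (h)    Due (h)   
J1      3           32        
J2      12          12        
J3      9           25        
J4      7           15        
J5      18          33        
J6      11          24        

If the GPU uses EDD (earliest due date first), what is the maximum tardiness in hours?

EDD (increasing due date): J2 J4 J6 J3 J1 J5.
J2: 0→12, due 12, tardiness 0
J4: 12→19, due 15, tardiness 4
J6: 19→30, due 24, tardiness 6
J3: 30→39, due 25, tardiness 14
J1: 39→42, due 32, tardiness 10
J5: 42→60, due 33, tardiness 27
Maximum = 27.

27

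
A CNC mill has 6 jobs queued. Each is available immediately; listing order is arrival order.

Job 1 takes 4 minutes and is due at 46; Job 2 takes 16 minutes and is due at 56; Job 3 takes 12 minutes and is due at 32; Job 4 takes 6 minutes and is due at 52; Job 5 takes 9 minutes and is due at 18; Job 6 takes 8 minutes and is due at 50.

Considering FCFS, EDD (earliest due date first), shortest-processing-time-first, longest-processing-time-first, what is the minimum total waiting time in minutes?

FIFO (arrival order): Job 1 Job 2 Job 3 Job 4 Job 5 Job 6.
Job 1: waits 0, runs 0→4
Job 2: waits 4, runs 4→20
Job 3: waits 20, runs 20→32
Job 4: waits 32, runs 32→38
Job 5: waits 38, runs 38→47
Job 6: waits 47, runs 47→55
Sum = 0+4+20+32+38+47 = 141.
EDD (increasing due date): Job 5 Job 3 Job 1 Job 6 Job 4 Job 2.
Job 5: waits 0, runs 0→9
Job 3: waits 9, runs 9→21
Job 1: waits 21, runs 21→25
Job 6: waits 25, runs 25→33
Job 4: waits 33, runs 33→39
Job 2: waits 39, runs 39→55
Sum = 0+9+21+25+33+39 = 127.
SPT (increasing processing time): Job 1 Job 4 Job 6 Job 5 Job 3 Job 2.
Job 1: waits 0, runs 0→4
Job 4: waits 4, runs 4→10
Job 6: waits 10, runs 10→18
Job 5: waits 18, runs 18→27
Job 3: waits 27, runs 27→39
Job 2: waits 39, runs 39→55
Sum = 0+4+10+18+27+39 = 98.
LPT (decreasing processing time): Job 2 Job 3 Job 5 Job 6 Job 4 Job 1.
Job 2: waits 0, runs 0→16
Job 3: waits 16, runs 16→28
Job 5: waits 28, runs 28→37
Job 6: waits 37, runs 37→45
Job 4: waits 45, runs 45→51
Job 1: waits 51, runs 51→55
Sum = 0+16+28+37+45+51 = 177.
FIFO 141, EDD 127, SPT 98, LPT 177 → minimum 98.

98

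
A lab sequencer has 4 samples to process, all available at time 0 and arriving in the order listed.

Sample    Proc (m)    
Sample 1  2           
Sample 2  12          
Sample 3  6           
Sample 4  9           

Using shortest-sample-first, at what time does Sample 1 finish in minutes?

SPT (increasing processing time): Sample 1 Sample 3 Sample 4 Sample 2.
Sample 1: 0→2

2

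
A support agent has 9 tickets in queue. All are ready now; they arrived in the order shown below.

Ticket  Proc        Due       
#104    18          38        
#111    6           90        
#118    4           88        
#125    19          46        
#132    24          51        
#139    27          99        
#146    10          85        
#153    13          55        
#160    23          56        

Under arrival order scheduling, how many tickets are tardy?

FIFO (arrival order): #104 #111 #118 #125 #132 #139 #146 #153 #160.
#104: 0→18, due 38, tardiness 0
#111: 18→24, due 90, tardiness 0
#118: 24→28, due 88, tardiness 0
#125: 28→47, due 46, tardiness 1
#132: 47→71, due 51, tardiness 20
#139: 71→98, due 99, tardiness 0
#146: 98→108, due 85, tardiness 23
#153: 108→121, due 55, tardiness 66
#160: 121→144, due 56, tardiness 88
Late tickets: 5.

5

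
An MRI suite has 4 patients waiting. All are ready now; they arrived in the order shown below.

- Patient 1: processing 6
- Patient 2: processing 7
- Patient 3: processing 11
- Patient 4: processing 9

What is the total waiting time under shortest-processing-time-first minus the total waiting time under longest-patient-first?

-17

SPT (increasing processing time): Patient 1 Patient 2 Patient 4 Patient 3.
Patient 1: waits 0, runs 0→6
Patient 2: waits 6, runs 6→13
Patient 4: waits 13, runs 13→22
Patient 3: waits 22, runs 22→33
Sum = 0+6+13+22 = 41.
LPT (decreasing processing time): Patient 3 Patient 4 Patient 2 Patient 1.
Patient 3: waits 0, runs 0→11
Patient 4: waits 11, runs 11→20
Patient 2: waits 20, runs 20→27
Patient 1: waits 27, runs 27→33
Sum = 0+11+20+27 = 58.
Difference = 41 − 58 = -17.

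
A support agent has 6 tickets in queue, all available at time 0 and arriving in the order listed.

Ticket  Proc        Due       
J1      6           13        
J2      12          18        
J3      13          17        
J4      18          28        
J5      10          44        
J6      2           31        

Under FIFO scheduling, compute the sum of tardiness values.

FIFO (arrival order): J1 J2 J3 J4 J5 J6.
J1: 0→6, due 13, tardiness 0
J2: 6→18, due 18, tardiness 0
J3: 18→31, due 17, tardiness 14
J4: 31→49, due 28, tardiness 21
J5: 49→59, due 44, tardiness 15
J6: 59→61, due 31, tardiness 30
Sum = 0+0+14+21+15+30 = 80.

80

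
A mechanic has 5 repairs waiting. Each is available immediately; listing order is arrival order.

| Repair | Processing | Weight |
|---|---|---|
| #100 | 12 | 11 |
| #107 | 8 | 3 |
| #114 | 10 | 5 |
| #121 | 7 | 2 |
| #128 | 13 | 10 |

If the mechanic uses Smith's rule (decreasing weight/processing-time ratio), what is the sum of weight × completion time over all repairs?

WSPT (decreasing weight/processing-time ratio): #100 #128 #114 #107 #121.
#100: finishes 12, weight 11, w·C = 132
#128: finishes 25, weight 10, w·C = 250
#114: finishes 35, weight 5, w·C = 175
#107: finishes 43, weight 3, w·C = 129
#121: finishes 50, weight 2, w·C = 100
Sum = 132+250+175+129+100 = 786.

786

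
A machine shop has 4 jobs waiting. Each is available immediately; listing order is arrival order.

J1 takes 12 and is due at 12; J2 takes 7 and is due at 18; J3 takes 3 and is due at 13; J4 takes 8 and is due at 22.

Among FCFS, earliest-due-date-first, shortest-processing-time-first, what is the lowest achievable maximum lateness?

FIFO (arrival order): J1 J2 J3 J4.
J1: 0→12, due 12, lateness 0
J2: 12→19, due 18, lateness 1
J3: 19→22, due 13, lateness 9
J4: 22→30, due 22, lateness 8
Maximum = 9.
EDD (increasing due date): J1 J3 J2 J4.
J1: 0→12, due 12, lateness 0
J3: 12→15, due 13, lateness 2
J2: 15→22, due 18, lateness 4
J4: 22→30, due 22, lateness 8
Maximum = 8.
SPT (increasing processing time): J3 J2 J4 J1.
J3: 0→3, due 13, lateness -10
J2: 3→10, due 18, lateness -8
J4: 10→18, due 22, lateness -4
J1: 18→30, due 12, lateness 18
Maximum = 18.
FIFO 9, EDD 8, SPT 18 → minimum 8.

8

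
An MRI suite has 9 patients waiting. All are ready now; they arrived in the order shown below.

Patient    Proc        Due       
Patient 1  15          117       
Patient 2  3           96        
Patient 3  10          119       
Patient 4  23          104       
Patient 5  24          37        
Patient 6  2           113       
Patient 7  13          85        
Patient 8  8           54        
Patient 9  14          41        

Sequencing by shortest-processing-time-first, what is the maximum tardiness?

SPT (increasing processing time): Patient 6 Patient 2 Patient 8 Patient 3 Patient 7 Patient 9 Patient 1 Patient 4 Patient 5.
Patient 6: 0→2, due 113, tardiness 0
Patient 2: 2→5, due 96, tardiness 0
Patient 8: 5→13, due 54, tardiness 0
Patient 3: 13→23, due 119, tardiness 0
Patient 7: 23→36, due 85, tardiness 0
Patient 9: 36→50, due 41, tardiness 9
Patient 1: 50→65, due 117, tardiness 0
Patient 4: 65→88, due 104, tardiness 0
Patient 5: 88→112, due 37, tardiness 75
Maximum = 75.

75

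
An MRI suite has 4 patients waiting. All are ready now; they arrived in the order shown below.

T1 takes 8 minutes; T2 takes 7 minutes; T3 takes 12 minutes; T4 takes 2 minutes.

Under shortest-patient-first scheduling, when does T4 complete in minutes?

2

SPT (increasing processing time): T4 T2 T1 T3.
T4: 0→2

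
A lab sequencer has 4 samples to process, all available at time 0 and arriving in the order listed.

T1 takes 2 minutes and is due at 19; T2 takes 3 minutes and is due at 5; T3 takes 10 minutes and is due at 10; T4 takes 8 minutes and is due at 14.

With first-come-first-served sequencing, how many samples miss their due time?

2

FIFO (arrival order): T1 T2 T3 T4.
T1: 0→2, due 19, tardiness 0
T2: 2→5, due 5, tardiness 0
T3: 5→15, due 10, tardiness 5
T4: 15→23, due 14, tardiness 9
Late samples: 2.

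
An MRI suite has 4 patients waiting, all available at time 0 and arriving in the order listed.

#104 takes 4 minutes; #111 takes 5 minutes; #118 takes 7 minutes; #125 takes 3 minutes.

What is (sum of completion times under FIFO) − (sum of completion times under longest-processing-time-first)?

-6

FIFO (arrival order): #104 #111 #118 #125.
#104: 0→4
#111: 4→9
#118: 9→16
#125: 16→19
Sum = 4+9+16+19 = 48.
LPT (decreasing processing time): #118 #111 #104 #125.
#118: 0→7
#111: 7→12
#104: 12→16
#125: 16→19
Sum = 7+12+16+19 = 54.
Difference = 48 − 54 = -6.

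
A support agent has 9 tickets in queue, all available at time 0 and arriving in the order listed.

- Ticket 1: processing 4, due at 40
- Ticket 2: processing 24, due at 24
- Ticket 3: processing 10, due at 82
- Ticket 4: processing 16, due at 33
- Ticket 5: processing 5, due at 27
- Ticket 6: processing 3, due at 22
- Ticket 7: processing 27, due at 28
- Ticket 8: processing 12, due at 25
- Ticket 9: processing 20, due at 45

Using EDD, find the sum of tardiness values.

EDD (increasing due date): Ticket 6 Ticket 2 Ticket 8 Ticket 5 Ticket 7 Ticket 4 Ticket 1 Ticket 9 Ticket 3.
Ticket 6: 0→3, due 22, tardiness 0
Ticket 2: 3→27, due 24, tardiness 3
Ticket 8: 27→39, due 25, tardiness 14
Ticket 5: 39→44, due 27, tardiness 17
Ticket 7: 44→71, due 28, tardiness 43
Ticket 4: 71→87, due 33, tardiness 54
Ticket 1: 87→91, due 40, tardiness 51
Ticket 9: 91→111, due 45, tardiness 66
Ticket 3: 111→121, due 82, tardiness 39
Sum = 0+3+14+17+43+54+51+66+39 = 287.

287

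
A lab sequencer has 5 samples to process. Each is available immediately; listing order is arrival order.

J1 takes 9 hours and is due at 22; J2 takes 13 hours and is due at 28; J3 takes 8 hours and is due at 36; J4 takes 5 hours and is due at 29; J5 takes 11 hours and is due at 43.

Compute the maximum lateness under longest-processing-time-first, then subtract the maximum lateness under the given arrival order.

LPT (decreasing processing time): J2 J5 J1 J3 J4.
J2: 0→13, due 28, lateness -15
J5: 13→24, due 43, lateness -19
J1: 24→33, due 22, lateness 11
J3: 33→41, due 36, lateness 5
J4: 41→46, due 29, lateness 17
Maximum = 17.
FIFO (arrival order): J1 J2 J3 J4 J5.
J1: 0→9, due 22, lateness -13
J2: 9→22, due 28, lateness -6
J3: 22→30, due 36, lateness -6
J4: 30→35, due 29, lateness 6
J5: 35→46, due 43, lateness 3
Maximum = 6.
Difference = 17 − 6 = 11.

11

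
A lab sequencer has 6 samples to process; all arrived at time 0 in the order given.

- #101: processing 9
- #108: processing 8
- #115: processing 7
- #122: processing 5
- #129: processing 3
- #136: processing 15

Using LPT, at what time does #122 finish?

LPT (decreasing processing time): #136 #101 #108 #115 #122 #129.
#136: 0→15
#101: 15→24
#108: 24→32
#115: 32→39
#122: 39→44

44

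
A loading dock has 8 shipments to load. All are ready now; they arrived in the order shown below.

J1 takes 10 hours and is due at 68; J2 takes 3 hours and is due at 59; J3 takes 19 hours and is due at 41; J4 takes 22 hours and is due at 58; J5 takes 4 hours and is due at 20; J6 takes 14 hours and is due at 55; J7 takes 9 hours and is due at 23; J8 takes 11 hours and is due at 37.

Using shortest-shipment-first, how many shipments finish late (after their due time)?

2

SPT (increasing processing time): J2 J5 J7 J1 J8 J6 J3 J4.
J2: 0→3, due 59, tardiness 0
J5: 3→7, due 20, tardiness 0
J7: 7→16, due 23, tardiness 0
J1: 16→26, due 68, tardiness 0
J8: 26→37, due 37, tardiness 0
J6: 37→51, due 55, tardiness 0
J3: 51→70, due 41, tardiness 29
J4: 70→92, due 58, tardiness 34
Late shipments: 2.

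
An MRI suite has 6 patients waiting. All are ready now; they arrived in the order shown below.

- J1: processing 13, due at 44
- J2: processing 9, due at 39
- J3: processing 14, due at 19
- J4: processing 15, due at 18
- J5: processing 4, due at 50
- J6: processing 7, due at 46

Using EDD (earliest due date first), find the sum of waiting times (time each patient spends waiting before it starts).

EDD (increasing due date): J4 J3 J2 J1 J6 J5.
J4: waits 0, runs 0→15
J3: waits 15, runs 15→29
J2: waits 29, runs 29→38
J1: waits 38, runs 38→51
J6: waits 51, runs 51→58
J5: waits 58, runs 58→62
Sum = 0+15+29+38+51+58 = 191.

191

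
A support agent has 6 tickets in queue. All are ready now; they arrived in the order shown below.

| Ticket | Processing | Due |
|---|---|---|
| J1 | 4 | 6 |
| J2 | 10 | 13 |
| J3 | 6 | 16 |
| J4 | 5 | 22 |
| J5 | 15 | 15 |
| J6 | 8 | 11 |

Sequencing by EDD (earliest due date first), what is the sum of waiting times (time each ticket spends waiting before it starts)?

EDD (increasing due date): J1 J6 J2 J5 J3 J4.
J1: waits 0, runs 0→4
J6: waits 4, runs 4→12
J2: waits 12, runs 12→22
J5: waits 22, runs 22→37
J3: waits 37, runs 37→43
J4: waits 43, runs 43→48
Sum = 0+4+12+22+37+43 = 118.

118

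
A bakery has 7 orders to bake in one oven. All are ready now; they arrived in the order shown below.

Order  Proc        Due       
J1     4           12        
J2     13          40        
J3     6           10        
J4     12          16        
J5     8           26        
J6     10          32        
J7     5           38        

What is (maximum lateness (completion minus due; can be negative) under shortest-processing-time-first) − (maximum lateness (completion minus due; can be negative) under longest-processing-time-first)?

SPT (increasing processing time): J1 J7 J3 J5 J6 J4 J2.
J1: 0→4, due 12, lateness -8
J7: 4→9, due 38, lateness -29
J3: 9→15, due 10, lateness 5
J5: 15→23, due 26, lateness -3
J6: 23→33, due 32, lateness 1
J4: 33→45, due 16, lateness 29
J2: 45→58, due 40, lateness 18
Maximum = 29.
LPT (decreasing processing time): J2 J4 J6 J5 J3 J7 J1.
J2: 0→13, due 40, lateness -27
J4: 13→25, due 16, lateness 9
J6: 25→35, due 32, lateness 3
J5: 35→43, due 26, lateness 17
J3: 43→49, due 10, lateness 39
J7: 49→54, due 38, lateness 16
J1: 54→58, due 12, lateness 46
Maximum = 46.
Difference = 29 − 46 = -17.

-17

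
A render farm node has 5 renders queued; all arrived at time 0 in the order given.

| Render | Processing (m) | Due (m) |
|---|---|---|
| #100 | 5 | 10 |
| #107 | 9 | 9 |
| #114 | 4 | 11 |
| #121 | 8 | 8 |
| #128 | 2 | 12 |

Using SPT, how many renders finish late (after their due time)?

SPT (increasing processing time): #128 #114 #100 #121 #107.
#128: 0→2, due 12, tardiness 0
#114: 2→6, due 11, tardiness 0
#100: 6→11, due 10, tardiness 1
#121: 11→19, due 8, tardiness 11
#107: 19→28, due 9, tardiness 19
Late renders: 3.

3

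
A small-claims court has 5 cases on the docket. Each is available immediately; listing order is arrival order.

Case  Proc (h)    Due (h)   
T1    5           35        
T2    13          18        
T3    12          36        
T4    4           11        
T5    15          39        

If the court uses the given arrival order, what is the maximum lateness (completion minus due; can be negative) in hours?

23

FIFO (arrival order): T1 T2 T3 T4 T5.
T1: 0→5, due 35, lateness -30
T2: 5→18, due 18, lateness 0
T3: 18→30, due 36, lateness -6
T4: 30→34, due 11, lateness 23
T5: 34→49, due 39, lateness 10
Maximum = 23.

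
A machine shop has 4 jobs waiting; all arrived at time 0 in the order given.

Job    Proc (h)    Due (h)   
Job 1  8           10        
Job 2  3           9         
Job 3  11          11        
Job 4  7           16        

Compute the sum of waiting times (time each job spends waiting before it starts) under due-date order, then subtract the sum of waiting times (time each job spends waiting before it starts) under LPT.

-20

EDD (increasing due date): Job 2 Job 1 Job 3 Job 4.
Job 2: waits 0, runs 0→3
Job 1: waits 3, runs 3→11
Job 3: waits 11, runs 11→22
Job 4: waits 22, runs 22→29
Sum = 0+3+11+22 = 36.
LPT (decreasing processing time): Job 3 Job 1 Job 4 Job 2.
Job 3: waits 0, runs 0→11
Job 1: waits 11, runs 11→19
Job 4: waits 19, runs 19→26
Job 2: waits 26, runs 26→29
Sum = 0+11+19+26 = 56.
Difference = 36 − 56 = -20.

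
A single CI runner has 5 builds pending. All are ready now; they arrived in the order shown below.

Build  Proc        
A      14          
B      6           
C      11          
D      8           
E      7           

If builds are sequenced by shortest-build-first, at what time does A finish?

SPT (increasing processing time): B E D C A.
B: 0→6
E: 6→13
D: 13→21
C: 21→32
A: 32→46

46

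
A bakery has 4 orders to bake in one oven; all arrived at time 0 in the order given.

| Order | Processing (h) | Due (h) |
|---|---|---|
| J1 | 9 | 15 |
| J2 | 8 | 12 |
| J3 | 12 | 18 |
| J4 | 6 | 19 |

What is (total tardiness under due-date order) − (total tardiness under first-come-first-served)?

-3

EDD (increasing due date): J2 J1 J3 J4.
J2: 0→8, due 12, tardiness 0
J1: 8→17, due 15, tardiness 2
J3: 17→29, due 18, tardiness 11
J4: 29→35, due 19, tardiness 16
Sum = 0+2+11+16 = 29.
FIFO (arrival order): J1 J2 J3 J4.
J1: 0→9, due 15, tardiness 0
J2: 9→17, due 12, tardiness 5
J3: 17→29, due 18, tardiness 11
J4: 29→35, due 19, tardiness 16
Sum = 0+5+11+16 = 32.
Difference = 29 − 32 = -3.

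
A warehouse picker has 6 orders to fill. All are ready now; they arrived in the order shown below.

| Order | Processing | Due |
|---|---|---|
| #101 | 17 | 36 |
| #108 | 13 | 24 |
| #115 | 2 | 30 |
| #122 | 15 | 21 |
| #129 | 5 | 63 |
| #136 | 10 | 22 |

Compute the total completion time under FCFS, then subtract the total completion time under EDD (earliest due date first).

FIFO (arrival order): #101 #108 #115 #122 #129 #136.
#101: 0→17
#108: 17→30
#115: 30→32
#122: 32→47
#129: 47→52
#136: 52→62
Sum = 17+30+32+47+52+62 = 240.
EDD (increasing due date): #122 #136 #108 #115 #101 #129.
#122: 0→15
#136: 15→25
#108: 25→38
#115: 38→40
#101: 40→57
#129: 57→62
Sum = 15+25+38+40+57+62 = 237.
Difference = 240 − 237 = 3.

3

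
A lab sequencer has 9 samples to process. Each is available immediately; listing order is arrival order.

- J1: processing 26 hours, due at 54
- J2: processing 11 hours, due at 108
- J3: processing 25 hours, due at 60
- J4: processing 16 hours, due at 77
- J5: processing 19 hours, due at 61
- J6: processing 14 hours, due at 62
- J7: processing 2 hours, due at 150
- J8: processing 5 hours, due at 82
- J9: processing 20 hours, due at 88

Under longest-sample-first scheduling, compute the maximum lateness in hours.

58

LPT (decreasing processing time): J1 J3 J9 J5 J4 J6 J2 J8 J7.
J1: 0→26, due 54, lateness -28
J3: 26→51, due 60, lateness -9
J9: 51→71, due 88, lateness -17
J5: 71→90, due 61, lateness 29
J4: 90→106, due 77, lateness 29
J6: 106→120, due 62, lateness 58
J2: 120→131, due 108, lateness 23
J8: 131→136, due 82, lateness 54
J7: 136→138, due 150, lateness -12
Maximum = 58.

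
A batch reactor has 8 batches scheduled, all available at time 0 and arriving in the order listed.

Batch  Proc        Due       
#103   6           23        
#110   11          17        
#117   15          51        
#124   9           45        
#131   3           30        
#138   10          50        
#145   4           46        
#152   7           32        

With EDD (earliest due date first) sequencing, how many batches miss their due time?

EDD (increasing due date): #110 #103 #131 #152 #124 #145 #138 #117.
#110: 0→11, due 17, tardiness 0
#103: 11→17, due 23, tardiness 0
#131: 17→20, due 30, tardiness 0
#152: 20→27, due 32, tardiness 0
#124: 27→36, due 45, tardiness 0
#145: 36→40, due 46, tardiness 0
#138: 40→50, due 50, tardiness 0
#117: 50→65, due 51, tardiness 14
Late batches: 1.

1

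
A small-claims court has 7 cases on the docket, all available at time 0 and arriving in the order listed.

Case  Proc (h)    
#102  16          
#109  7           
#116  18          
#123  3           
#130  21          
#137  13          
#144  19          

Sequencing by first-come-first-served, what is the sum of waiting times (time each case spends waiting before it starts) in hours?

267

FIFO (arrival order): #102 #109 #116 #123 #130 #137 #144.
#102: waits 0, runs 0→16
#109: waits 16, runs 16→23
#116: waits 23, runs 23→41
#123: waits 41, runs 41→44
#130: waits 44, runs 44→65
#137: waits 65, runs 65→78
#144: waits 78, runs 78→97
Sum = 0+16+23+41+44+65+78 = 267.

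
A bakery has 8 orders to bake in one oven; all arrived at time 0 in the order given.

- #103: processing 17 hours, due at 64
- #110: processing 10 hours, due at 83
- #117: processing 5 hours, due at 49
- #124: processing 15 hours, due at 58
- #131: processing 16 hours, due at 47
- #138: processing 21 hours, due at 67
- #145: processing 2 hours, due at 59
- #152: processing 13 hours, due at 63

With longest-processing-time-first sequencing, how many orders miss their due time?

6

LPT (decreasing processing time): #138 #103 #131 #124 #152 #110 #117 #145.
#138: 0→21, due 67, tardiness 0
#103: 21→38, due 64, tardiness 0
#131: 38→54, due 47, tardiness 7
#124: 54→69, due 58, tardiness 11
#152: 69→82, due 63, tardiness 19
#110: 82→92, due 83, tardiness 9
#117: 92→97, due 49, tardiness 48
#145: 97→99, due 59, tardiness 40
Late orders: 6.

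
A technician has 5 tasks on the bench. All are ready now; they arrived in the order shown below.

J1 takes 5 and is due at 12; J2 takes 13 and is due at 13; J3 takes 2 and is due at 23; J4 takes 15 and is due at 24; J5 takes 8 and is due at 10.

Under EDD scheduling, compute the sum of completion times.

118

EDD (increasing due date): J5 J1 J2 J3 J4.
J5: 0→8
J1: 8→13
J2: 13→26
J3: 26→28
J4: 28→43
Sum = 8+13+26+28+43 = 118.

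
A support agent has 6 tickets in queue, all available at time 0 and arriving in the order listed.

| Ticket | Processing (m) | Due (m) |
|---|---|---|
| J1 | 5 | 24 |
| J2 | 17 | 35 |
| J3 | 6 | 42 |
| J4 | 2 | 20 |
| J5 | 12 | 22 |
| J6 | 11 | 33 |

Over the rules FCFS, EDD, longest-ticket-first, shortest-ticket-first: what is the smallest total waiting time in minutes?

FIFO (arrival order): J1 J2 J3 J4 J5 J6.
J1: waits 0, runs 0→5
J2: waits 5, runs 5→22
J3: waits 22, runs 22→28
J4: waits 28, runs 28→30
J5: waits 30, runs 30→42
J6: waits 42, runs 42→53
Sum = 0+5+22+28+30+42 = 127.
EDD (increasing due date): J4 J5 J1 J6 J2 J3.
J4: waits 0, runs 0→2
J5: waits 2, runs 2→14
J1: waits 14, runs 14→19
J6: waits 19, runs 19→30
J2: waits 30, runs 30→47
J3: waits 47, runs 47→53
Sum = 0+2+14+19+30+47 = 112.
LPT (decreasing processing time): J2 J5 J6 J3 J1 J4.
J2: waits 0, runs 0→17
J5: waits 17, runs 17→29
J6: waits 29, runs 29→40
J3: waits 40, runs 40→46
J1: waits 46, runs 46→51
J4: waits 51, runs 51→53
Sum = 0+17+29+40+46+51 = 183.
SPT (increasing processing time): J4 J1 J3 J6 J5 J2.
J4: waits 0, runs 0→2
J1: waits 2, runs 2→7
J3: waits 7, runs 7→13
J6: waits 13, runs 13→24
J5: waits 24, runs 24→36
J2: waits 36, runs 36→53
Sum = 0+2+7+13+24+36 = 82.
FIFO 127, EDD 112, LPT 183, SPT 82 → minimum 82.

82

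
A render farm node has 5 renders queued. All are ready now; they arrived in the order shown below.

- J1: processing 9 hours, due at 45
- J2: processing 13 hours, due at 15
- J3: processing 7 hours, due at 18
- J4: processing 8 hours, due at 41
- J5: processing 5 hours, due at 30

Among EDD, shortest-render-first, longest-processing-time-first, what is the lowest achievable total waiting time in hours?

66

EDD (increasing due date): J2 J3 J5 J4 J1.
J2: waits 0, runs 0→13
J3: waits 13, runs 13→20
J5: waits 20, runs 20→25
J4: waits 25, runs 25→33
J1: waits 33, runs 33→42
Sum = 0+13+20+25+33 = 91.
SPT (increasing processing time): J5 J3 J4 J1 J2.
J5: waits 0, runs 0→5
J3: waits 5, runs 5→12
J4: waits 12, runs 12→20
J1: waits 20, runs 20→29
J2: waits 29, runs 29→42
Sum = 0+5+12+20+29 = 66.
LPT (decreasing processing time): J2 J1 J4 J3 J5.
J2: waits 0, runs 0→13
J1: waits 13, runs 13→22
J4: waits 22, runs 22→30
J3: waits 30, runs 30→37
J5: waits 37, runs 37→42
Sum = 0+13+22+30+37 = 102.
EDD 91, SPT 66, LPT 102 → minimum 66.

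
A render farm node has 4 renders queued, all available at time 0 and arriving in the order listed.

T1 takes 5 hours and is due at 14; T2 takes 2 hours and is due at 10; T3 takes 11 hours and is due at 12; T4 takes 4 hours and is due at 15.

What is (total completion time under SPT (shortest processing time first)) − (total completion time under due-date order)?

SPT (increasing processing time): T2 T4 T1 T3.
T2: 0→2
T4: 2→6
T1: 6→11
T3: 11→22
Sum = 2+6+11+22 = 41.
EDD (increasing due date): T2 T3 T1 T4.
T2: 0→2
T3: 2→13
T1: 13→18
T4: 18→22
Sum = 2+13+18+22 = 55.
Difference = 41 − 55 = -14.

-14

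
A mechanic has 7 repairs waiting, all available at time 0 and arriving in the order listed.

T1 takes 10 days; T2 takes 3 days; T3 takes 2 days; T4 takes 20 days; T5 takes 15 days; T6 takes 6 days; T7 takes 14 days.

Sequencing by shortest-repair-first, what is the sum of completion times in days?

SPT (increasing processing time): T3 T2 T6 T1 T7 T5 T4.
T3: 0→2
T2: 2→5
T6: 5→11
T1: 11→21
T7: 21→35
T5: 35→50
T4: 50→70
Sum = 2+5+11+21+35+50+70 = 194.

194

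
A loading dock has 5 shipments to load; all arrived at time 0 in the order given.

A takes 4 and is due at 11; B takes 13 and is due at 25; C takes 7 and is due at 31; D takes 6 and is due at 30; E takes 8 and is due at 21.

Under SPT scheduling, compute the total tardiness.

17

SPT (increasing processing time): A D C E B.
A: 0→4, due 11, tardiness 0
D: 4→10, due 30, tardiness 0
C: 10→17, due 31, tardiness 0
E: 17→25, due 21, tardiness 4
B: 25→38, due 25, tardiness 13
Sum = 0+0+0+4+13 = 17.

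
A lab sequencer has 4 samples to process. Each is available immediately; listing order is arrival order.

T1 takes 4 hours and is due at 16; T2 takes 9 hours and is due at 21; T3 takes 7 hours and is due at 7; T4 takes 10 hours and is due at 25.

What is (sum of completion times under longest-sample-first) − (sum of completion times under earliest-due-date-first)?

LPT (decreasing processing time): T4 T2 T3 T1.
T4: 0→10
T2: 10→19
T3: 19→26
T1: 26→30
Sum = 10+19+26+30 = 85.
EDD (increasing due date): T3 T1 T2 T4.
T3: 0→7
T1: 7→11
T2: 11→20
T4: 20→30
Sum = 7+11+20+30 = 68.
Difference = 85 − 68 = 17.

17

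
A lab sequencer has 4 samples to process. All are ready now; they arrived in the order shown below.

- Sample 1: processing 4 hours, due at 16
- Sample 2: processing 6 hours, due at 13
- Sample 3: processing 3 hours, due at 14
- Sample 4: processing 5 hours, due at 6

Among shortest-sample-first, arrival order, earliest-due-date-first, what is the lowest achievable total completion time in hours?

40

SPT (increasing processing time): Sample 3 Sample 1 Sample 4 Sample 2.
Sample 3: 0→3
Sample 1: 3→7
Sample 4: 7→12
Sample 2: 12→18
Sum = 3+7+12+18 = 40.
FIFO (arrival order): Sample 1 Sample 2 Sample 3 Sample 4.
Sample 1: 0→4
Sample 2: 4→10
Sample 3: 10→13
Sample 4: 13→18
Sum = 4+10+13+18 = 45.
EDD (increasing due date): Sample 4 Sample 2 Sample 3 Sample 1.
Sample 4: 0→5
Sample 2: 5→11
Sample 3: 11→14
Sample 1: 14→18
Sum = 5+11+14+18 = 48.
SPT 40, FIFO 45, EDD 48 → minimum 40.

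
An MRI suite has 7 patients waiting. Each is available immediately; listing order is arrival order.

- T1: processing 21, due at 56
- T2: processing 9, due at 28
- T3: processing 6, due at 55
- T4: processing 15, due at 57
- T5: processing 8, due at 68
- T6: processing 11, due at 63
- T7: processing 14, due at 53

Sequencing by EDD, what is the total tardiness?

EDD (increasing due date): T2 T7 T3 T1 T4 T6 T5.
T2: 0→9, due 28, tardiness 0
T7: 9→23, due 53, tardiness 0
T3: 23→29, due 55, tardiness 0
T1: 29→50, due 56, tardiness 0
T4: 50→65, due 57, tardiness 8
T6: 65→76, due 63, tardiness 13
T5: 76→84, due 68, tardiness 16
Sum = 0+0+0+0+8+13+16 = 37.

37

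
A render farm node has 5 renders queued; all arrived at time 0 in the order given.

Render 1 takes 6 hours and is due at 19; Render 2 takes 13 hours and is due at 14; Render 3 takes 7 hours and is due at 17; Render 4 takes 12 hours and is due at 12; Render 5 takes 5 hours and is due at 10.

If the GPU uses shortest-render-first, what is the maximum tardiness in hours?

SPT (increasing processing time): Render 5 Render 1 Render 3 Render 4 Render 2.
Render 5: 0→5, due 10, tardiness 0
Render 1: 5→11, due 19, tardiness 0
Render 3: 11→18, due 17, tardiness 1
Render 4: 18→30, due 12, tardiness 18
Render 2: 30→43, due 14, tardiness 29
Maximum = 29.

29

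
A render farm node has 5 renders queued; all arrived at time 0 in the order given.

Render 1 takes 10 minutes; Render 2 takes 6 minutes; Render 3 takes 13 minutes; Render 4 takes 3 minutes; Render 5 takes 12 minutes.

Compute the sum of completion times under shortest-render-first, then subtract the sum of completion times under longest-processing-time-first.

-52

SPT (increasing processing time): Render 4 Render 2 Render 1 Render 5 Render 3.
Render 4: 0→3
Render 2: 3→9
Render 1: 9→19
Render 5: 19→31
Render 3: 31→44
Sum = 3+9+19+31+44 = 106.
LPT (decreasing processing time): Render 3 Render 5 Render 1 Render 2 Render 4.
Render 3: 0→13
Render 5: 13→25
Render 1: 25→35
Render 2: 35→41
Render 4: 41→44
Sum = 13+25+35+41+44 = 158.
Difference = 106 − 158 = -52.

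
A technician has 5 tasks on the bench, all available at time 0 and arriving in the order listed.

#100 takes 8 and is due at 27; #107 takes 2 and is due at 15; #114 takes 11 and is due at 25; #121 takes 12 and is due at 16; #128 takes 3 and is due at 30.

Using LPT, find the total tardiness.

29

LPT (decreasing processing time): #121 #114 #100 #128 #107.
#121: 0→12, due 16, tardiness 0
#114: 12→23, due 25, tardiness 0
#100: 23→31, due 27, tardiness 4
#128: 31→34, due 30, tardiness 4
#107: 34→36, due 15, tardiness 21
Sum = 0+0+4+4+21 = 29.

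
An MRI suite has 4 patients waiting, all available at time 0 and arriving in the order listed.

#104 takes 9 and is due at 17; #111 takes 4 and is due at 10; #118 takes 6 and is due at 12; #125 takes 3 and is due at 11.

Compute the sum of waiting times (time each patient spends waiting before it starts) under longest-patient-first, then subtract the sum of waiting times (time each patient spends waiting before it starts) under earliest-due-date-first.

LPT (decreasing processing time): #104 #118 #111 #125.
#104: waits 0, runs 0→9
#118: waits 9, runs 9→15
#111: waits 15, runs 15→19
#125: waits 19, runs 19→22
Sum = 0+9+15+19 = 43.
EDD (increasing due date): #111 #125 #118 #104.
#111: waits 0, runs 0→4
#125: waits 4, runs 4→7
#118: waits 7, runs 7→13
#104: waits 13, runs 13→22
Sum = 0+4+7+13 = 24.
Difference = 43 − 24 = 19.

19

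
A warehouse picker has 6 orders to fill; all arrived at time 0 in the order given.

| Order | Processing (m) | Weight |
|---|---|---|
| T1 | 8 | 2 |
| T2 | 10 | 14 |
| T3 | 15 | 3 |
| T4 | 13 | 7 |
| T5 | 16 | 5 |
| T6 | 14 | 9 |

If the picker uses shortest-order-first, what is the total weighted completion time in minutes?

SPT (increasing processing time): T1 T2 T4 T6 T3 T5.
T1: finishes 8, weight 2, w·C = 16
T2: finishes 18, weight 14, w·C = 252
T4: finishes 31, weight 7, w·C = 217
T6: finishes 45, weight 9, w·C = 405
T3: finishes 60, weight 3, w·C = 180
T5: finishes 76, weight 5, w·C = 380
Sum = 16+252+217+405+180+380 = 1450.

1450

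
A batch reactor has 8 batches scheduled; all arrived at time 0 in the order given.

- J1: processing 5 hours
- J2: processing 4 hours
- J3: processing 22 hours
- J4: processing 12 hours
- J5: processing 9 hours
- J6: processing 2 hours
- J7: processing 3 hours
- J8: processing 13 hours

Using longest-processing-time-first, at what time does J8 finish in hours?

LPT (decreasing processing time): J3 J8 J4 J5 J1 J2 J7 J6.
J3: 0→22
J8: 22→35

35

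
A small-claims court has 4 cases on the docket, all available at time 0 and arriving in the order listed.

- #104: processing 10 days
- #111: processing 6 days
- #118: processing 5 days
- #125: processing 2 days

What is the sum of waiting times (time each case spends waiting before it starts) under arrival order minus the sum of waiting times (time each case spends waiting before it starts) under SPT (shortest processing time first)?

FIFO (arrival order): #104 #111 #118 #125.
#104: waits 0, runs 0→10
#111: waits 10, runs 10→16
#118: waits 16, runs 16→21
#125: waits 21, runs 21→23
Sum = 0+10+16+21 = 47.
SPT (increasing processing time): #125 #118 #111 #104.
#125: waits 0, runs 0→2
#118: waits 2, runs 2→7
#111: waits 7, runs 7→13
#104: waits 13, runs 13→23
Sum = 0+2+7+13 = 22.
Difference = 47 − 22 = 25.

25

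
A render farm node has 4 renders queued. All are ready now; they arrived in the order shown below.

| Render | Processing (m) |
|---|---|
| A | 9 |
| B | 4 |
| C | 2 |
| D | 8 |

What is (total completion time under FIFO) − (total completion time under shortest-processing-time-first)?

15

FIFO (arrival order): A B C D.
A: 0→9
B: 9→13
C: 13→15
D: 15→23
Sum = 9+13+15+23 = 60.
SPT (increasing processing time): C B D A.
C: 0→2
B: 2→6
D: 6→14
A: 14→23
Sum = 2+6+14+23 = 45.
Difference = 60 − 45 = 15.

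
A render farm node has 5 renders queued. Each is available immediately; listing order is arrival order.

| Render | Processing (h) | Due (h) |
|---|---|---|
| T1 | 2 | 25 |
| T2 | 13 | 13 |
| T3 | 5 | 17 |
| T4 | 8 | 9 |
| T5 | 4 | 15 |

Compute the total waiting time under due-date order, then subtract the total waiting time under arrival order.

19

EDD (increasing due date): T4 T2 T5 T3 T1.
T4: waits 0, runs 0→8
T2: waits 8, runs 8→21
T5: waits 21, runs 21→25
T3: waits 25, runs 25→30
T1: waits 30, runs 30→32
Sum = 0+8+21+25+30 = 84.
FIFO (arrival order): T1 T2 T3 T4 T5.
T1: waits 0, runs 0→2
T2: waits 2, runs 2→15
T3: waits 15, runs 15→20
T4: waits 20, runs 20→28
T5: waits 28, runs 28→32
Sum = 0+2+15+20+28 = 65.
Difference = 84 − 65 = 19.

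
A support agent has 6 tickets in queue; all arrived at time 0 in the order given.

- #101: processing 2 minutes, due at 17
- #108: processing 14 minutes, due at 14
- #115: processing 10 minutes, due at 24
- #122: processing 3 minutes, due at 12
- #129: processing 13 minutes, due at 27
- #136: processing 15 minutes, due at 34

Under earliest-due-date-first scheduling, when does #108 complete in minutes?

EDD (increasing due date): #122 #108 #101 #115 #129 #136.
#122: 0→3
#108: 3→17

17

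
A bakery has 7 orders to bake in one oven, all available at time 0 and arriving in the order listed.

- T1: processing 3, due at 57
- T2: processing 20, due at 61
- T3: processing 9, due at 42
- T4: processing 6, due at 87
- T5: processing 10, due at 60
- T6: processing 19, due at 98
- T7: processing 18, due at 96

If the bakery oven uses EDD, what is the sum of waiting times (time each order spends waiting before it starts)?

EDD (increasing due date): T3 T1 T5 T2 T4 T7 T6.
T3: waits 0, runs 0→9
T1: waits 9, runs 9→12
T5: waits 12, runs 12→22
T2: waits 22, runs 22→42
T4: waits 42, runs 42→48
T7: waits 48, runs 48→66
T6: waits 66, runs 66→85
Sum = 0+9+12+22+42+48+66 = 199.

199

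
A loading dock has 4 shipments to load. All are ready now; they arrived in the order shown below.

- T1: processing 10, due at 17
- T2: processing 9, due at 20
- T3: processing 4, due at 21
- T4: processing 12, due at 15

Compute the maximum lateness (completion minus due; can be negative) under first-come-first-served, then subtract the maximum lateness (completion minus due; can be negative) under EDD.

6

FIFO (arrival order): T1 T2 T3 T4.
T1: 0→10, due 17, lateness -7
T2: 10→19, due 20, lateness -1
T3: 19→23, due 21, lateness 2
T4: 23→35, due 15, lateness 20
Maximum = 20.
EDD (increasing due date): T4 T1 T2 T3.
T4: 0→12, due 15, lateness -3
T1: 12→22, due 17, lateness 5
T2: 22→31, due 20, lateness 11
T3: 31→35, due 21, lateness 14
Maximum = 14.
Difference = 20 − 14 = 6.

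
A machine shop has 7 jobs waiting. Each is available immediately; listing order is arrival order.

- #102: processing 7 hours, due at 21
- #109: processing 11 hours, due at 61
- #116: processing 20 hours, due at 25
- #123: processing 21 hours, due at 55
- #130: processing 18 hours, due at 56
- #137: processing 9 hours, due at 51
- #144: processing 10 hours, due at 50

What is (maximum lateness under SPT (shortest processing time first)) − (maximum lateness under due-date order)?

SPT (increasing processing time): #102 #137 #144 #109 #130 #116 #123.
#102: 0→7, due 21, lateness -14
#137: 7→16, due 51, lateness -35
#144: 16→26, due 50, lateness -24
#109: 26→37, due 61, lateness -24
#130: 37→55, due 56, lateness -1
#116: 55→75, due 25, lateness 50
#123: 75→96, due 55, lateness 41
Maximum = 50.
EDD (increasing due date): #102 #116 #144 #137 #123 #130 #109.
#102: 0→7, due 21, lateness -14
#116: 7→27, due 25, lateness 2
#144: 27→37, due 50, lateness -13
#137: 37→46, due 51, lateness -5
#123: 46→67, due 55, lateness 12
#130: 67→85, due 56, lateness 29
#109: 85→96, due 61, lateness 35
Maximum = 35.
Difference = 50 − 35 = 15.

15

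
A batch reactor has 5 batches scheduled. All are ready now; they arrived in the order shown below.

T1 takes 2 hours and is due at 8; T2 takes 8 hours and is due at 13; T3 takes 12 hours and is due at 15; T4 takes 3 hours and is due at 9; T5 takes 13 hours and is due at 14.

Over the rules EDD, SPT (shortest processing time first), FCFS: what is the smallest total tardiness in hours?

34

EDD (increasing due date): T1 T4 T2 T5 T3.
T1: 0→2, due 8, tardiness 0
T4: 2→5, due 9, tardiness 0
T2: 5→13, due 13, tardiness 0
T5: 13→26, due 14, tardiness 12
T3: 26→38, due 15, tardiness 23
Sum = 0+0+0+12+23 = 35.
SPT (increasing processing time): T1 T4 T2 T3 T5.
T1: 0→2, due 8, tardiness 0
T4: 2→5, due 9, tardiness 0
T2: 5→13, due 13, tardiness 0
T3: 13→25, due 15, tardiness 10
T5: 25→38, due 14, tardiness 24
Sum = 0+0+0+10+24 = 34.
FIFO (arrival order): T1 T2 T3 T4 T5.
T1: 0→2, due 8, tardiness 0
T2: 2→10, due 13, tardiness 0
T3: 10→22, due 15, tardiness 7
T4: 22→25, due 9, tardiness 16
T5: 25→38, due 14, tardiness 24
Sum = 0+0+7+16+24 = 47.
EDD 35, SPT 34, FIFO 47 → minimum 34.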